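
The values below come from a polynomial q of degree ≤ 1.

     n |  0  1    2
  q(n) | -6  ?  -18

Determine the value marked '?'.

-12

On equispaced nodes a degree-1 polynomial has vanishing second forward difference, so
  q(0) - 2·q(1) + q(2) = 0.
Substituting the known values and solving for q(1):
  -2·q(1) = 24
  q(1) = -12.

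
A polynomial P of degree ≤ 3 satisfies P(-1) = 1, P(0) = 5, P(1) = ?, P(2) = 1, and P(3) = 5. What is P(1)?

3

On equispaced nodes a degree-3 polynomial has vanishing fourth forward difference, so
  P(-1) - 4·P(0) + 6·P(1) - 4·P(2) + P(3) = 0.
Substituting the known values and solving for P(1):
  6·P(1) = 18
  P(1) = 3.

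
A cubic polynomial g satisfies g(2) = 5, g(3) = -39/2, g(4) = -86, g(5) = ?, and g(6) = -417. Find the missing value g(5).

-425/2

On equispaced nodes a degree-3 polynomial has vanishing fourth forward difference, so
  g(2) - 4·g(3) + 6·g(4) - 4·g(5) + g(6) = 0.
Substituting the known values and solving for g(5):
  -4·g(5) = 850
  g(5) = -425/2.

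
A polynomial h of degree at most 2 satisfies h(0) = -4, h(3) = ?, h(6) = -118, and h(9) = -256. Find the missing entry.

-34

The 3 known points determine the degree-2 polynomial uniquely.
Write h(x) = ax^2 + bx + c. Substituting each data point gives a linear system:
  c = -4
  36a + 6b + c = -118
  81a + 9b + c = -256
Solving the system yields a = -3, b = -1, c = -4.
So h(x) = -3x² - x - 4.
Then h(3) = -34.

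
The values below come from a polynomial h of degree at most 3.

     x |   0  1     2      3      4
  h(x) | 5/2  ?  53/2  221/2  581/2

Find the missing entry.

On equispaced nodes a degree-3 polynomial has vanishing fourth forward difference, so
  h(0) - 4·h(1) + 6·h(2) - 4·h(3) + h(4) = 0.
Substituting the known values and solving for h(1):
  -4·h(1) = -10
  h(1) = 5/2.

5/2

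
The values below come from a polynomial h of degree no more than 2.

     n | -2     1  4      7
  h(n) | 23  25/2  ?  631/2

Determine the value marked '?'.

110

The 3 known points determine the degree-2 polynomial uniquely.
Write h(n) = an^2 + bn + c. Substituting each data point gives a linear system:
  4a - 2b + c = 23
  a + b + c = 25/2
  49a + 7b + c = 631/2
Solving the system yields a = 6, b = 5/2, c = 4.
So h(n) = 6n^2 + (5/2)n + 4.
Then h(4) = 110.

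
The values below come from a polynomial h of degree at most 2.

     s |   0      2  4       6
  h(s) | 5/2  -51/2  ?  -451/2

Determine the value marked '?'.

On equispaced nodes a degree-2 polynomial has vanishing third forward difference, so
  - h(0) + 3·h(2) - 3·h(4) + h(6) = 0.
Substituting the known values and solving for h(4):
  -3·h(4) = 609/2
  h(4) = -203/2.

-203/2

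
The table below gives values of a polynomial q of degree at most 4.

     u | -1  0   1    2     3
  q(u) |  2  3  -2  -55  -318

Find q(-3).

Forward differences of the values at u = -1, 0, 1, 2, 3:
  q  : 2  3  -2  -55  -318
  Δ  : 1  -5  -53  -263
  Δ^2: -6  -48  -210
  Δ^3: -42  -162
  Δ^4: -120
The fourth differences are constant, confirming degree 4.
Interpolating (Newton forward form) and evaluating at u = -3 gives q(-3) = -450.

-450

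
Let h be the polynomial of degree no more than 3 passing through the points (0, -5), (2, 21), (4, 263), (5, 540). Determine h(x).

h(x) = 5x^3 - 3x^2 - x - 5

Using the Lagrange interpolation formula with nodes 0, 2, 4, 5:
  L_0(x) = (x - 2)(x - 4)(x - 5) / -40
  L_1(x) = x(x - 4)(x - 5) / 12
  L_2(x) = x(x - 2)(x - 5) / -8
  L_3(x) = x(x - 2)(x - 4) / 15
Then h(x) = -5·L_0(x) + 21·L_1(x) + 263·L_2(x) + 540·L_3(x).
Expanding and collecting terms gives h(x) = 5x^3 - 3x^2 - x - 5.
Check: h(0) = -5. ✓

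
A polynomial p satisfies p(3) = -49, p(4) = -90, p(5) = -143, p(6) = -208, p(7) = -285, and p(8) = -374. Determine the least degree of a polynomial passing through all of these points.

Forward differences of the values at x = 3, 4, 5, 6, 7, 8:
  p  : -49  -90  -143  -208  -285  -374
  Δ  : -41  -53  -65  -77  -89
  Δ^2: -12  -12  -12  -12
  Δ^3: 0  0  0
  Δ^4: 0  0
  Δ^5: 0
The second differences are constant (-12) and nonzero, while all higher differences vanish, so the minimal degree is 2.

2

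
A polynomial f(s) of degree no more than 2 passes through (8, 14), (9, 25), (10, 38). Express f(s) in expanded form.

f(s) = s^2 - 6s - 2

Write f(s) = as^2 + bs + c. Substituting each data point gives a linear system:
  64a + 8b + c = 14
  81a + 9b + c = 25
  100a + 10b + c = 38
Solving the system yields a = 1, b = -6, c = -2.
So f(s) = s² - 6s - 2.
Check: f(8) = 14. ✓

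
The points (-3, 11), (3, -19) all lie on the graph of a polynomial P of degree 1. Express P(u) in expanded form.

Write P(u) = au + b. Substituting each data point gives a linear system:
  -3a + b = 11
  3a + b = -19
Solving the system yields a = -5, b = -4.
So P(u) = -5u - 4.
Check: P(3) = -19. ✓

P(u) = -5u - 4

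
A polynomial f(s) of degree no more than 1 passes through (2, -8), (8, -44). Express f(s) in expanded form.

f(s) = -6s + 4

Using the Lagrange interpolation formula with nodes 2, 8:
  L_0(s) = (s - 8) / -6
  L_1(s) = (s - 2) / 6
Then f(s) = -8·L_0(s) - 44·L_1(s).
Expanding and collecting terms gives f(s) = -6s + 4.
Check: f(2) = -8. ✓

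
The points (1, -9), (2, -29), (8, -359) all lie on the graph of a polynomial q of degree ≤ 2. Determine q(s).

Write q(s) = as^2 + bs + c. Substituting each data point gives a linear system:
  a + b + c = -9
  4a + 2b + c = -29
  64a + 8b + c = -359
Solving the system yields a = -5, b = -5, c = 1.
So q(s) = -5s^2 - 5s + 1.
Check: q(8) = -359. ✓

q(s) = -5s^2 - 5s + 1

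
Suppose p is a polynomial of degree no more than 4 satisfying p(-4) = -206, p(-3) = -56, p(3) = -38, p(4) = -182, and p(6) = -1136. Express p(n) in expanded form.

p(n) = -n^4 + 4n^2 + 3n - 2

Write p(n) = an^4 + bn^3 + cn^2 + dn + e. Substituting each data point gives a linear system:
  256a - 64b + 16c - 4d + e = -206
  81a - 27b + 9c - 3d + e = -56
  81a + 27b + 9c + 3d + e = -38
  256a + 64b + 16c + 4d + e = -182
  1296a + 216b + 36c + 6d + e = -1136
Solving the system yields a = -1, b = 0, c = 4, d = 3, e = -2.
So p(n) = -n^4 + 4n^2 + 3n - 2.
Check: p(-3) = -56. ✓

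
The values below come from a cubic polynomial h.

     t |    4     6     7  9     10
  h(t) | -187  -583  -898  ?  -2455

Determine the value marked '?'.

-1822

The 4 known points determine the degree-3 polynomial uniquely.
Write h(t) = at^3 + bt^2 + ct + d. Substituting each data point gives a linear system:
  64a + 16b + 4c + d = -187
  216a + 36b + 6c + d = -583
  343a + 49b + 7c + d = -898
  1000a + 100b + 10c + d = -2455
Solving the system yields a = -2, b = -5, c = 4, d = 5.
So h(t) = -2t³ - 5t² + 4t + 5.
Then h(9) = -1822.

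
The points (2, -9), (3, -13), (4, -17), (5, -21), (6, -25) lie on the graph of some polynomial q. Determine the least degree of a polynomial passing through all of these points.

Forward differences of the values at u = 2, 3, 4, 5, 6:
  q  : -9  -13  -17  -21  -25
  Δ  : -4  -4  -4  -4
  Δ^2: 0  0  0
  Δ^3: 0  0
  Δ^4: 0
The first differences are constant (-4) and nonzero, while all higher differences vanish, so the minimal degree is 1.

1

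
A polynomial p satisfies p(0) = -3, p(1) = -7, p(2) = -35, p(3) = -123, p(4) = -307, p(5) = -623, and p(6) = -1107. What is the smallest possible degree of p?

Forward differences of the values at x = 0, 1, 2, 3, 4, 5, 6:
  p  : -3  -7  -35  -123  -307  -623  -1107
  Δ  : -4  -28  -88  -184  -316  -484
  Δ^2: -24  -60  -96  -132  -168
  Δ^3: -36  -36  -36  -36
  Δ^4: 0  0  0
  Δ^5: 0  0
  Δ^6: 0
The third differences are constant (-36) and nonzero, while all higher differences vanish, so the minimal degree is 3.

3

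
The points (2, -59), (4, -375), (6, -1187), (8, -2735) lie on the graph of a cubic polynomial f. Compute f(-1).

Forward differences of the values at t = 2, 4, 6, 8:
  f  : -59  -375  -1187  -2735
  Δ  : -316  -812  -1548
  Δ^2: -496  -736
  Δ^3: -240
The third differences are constant, confirming degree 3.
Interpolating (Newton forward form) and evaluating at t = -1 gives f(-1) = 10.

10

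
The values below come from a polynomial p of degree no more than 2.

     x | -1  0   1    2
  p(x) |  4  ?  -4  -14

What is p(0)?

On equispaced nodes a degree-2 polynomial has vanishing third forward difference, so
  - p(-1) + 3·p(0) - 3·p(1) + p(2) = 0.
Substituting the known values and solving for p(0):
  3·p(0) = 6
  p(0) = 2.

2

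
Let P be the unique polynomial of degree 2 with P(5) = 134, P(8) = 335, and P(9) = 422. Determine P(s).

P(s) = 5s^2 + 2s - 1

Write P(s) = as^2 + bs + c. Substituting each data point gives a linear system:
  25a + 5b + c = 134
  64a + 8b + c = 335
  81a + 9b + c = 422
Solving the system yields a = 5, b = 2, c = -1.
So P(s) = 5s^2 + 2s - 1.
Check: P(8) = 335. ✓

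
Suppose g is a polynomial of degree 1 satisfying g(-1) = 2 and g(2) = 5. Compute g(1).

Using the Lagrange interpolation formula with nodes -1, 2:
  L_0(x) = (x - 2) / -3
  L_1(x) = (x + 1) / 3
Then g(x) = 2·L_0(x) + 5·L_1(x).
Expanding and collecting terms gives g(x) = x + 3.
Evaluating at x = 1: g(1) = 4.

4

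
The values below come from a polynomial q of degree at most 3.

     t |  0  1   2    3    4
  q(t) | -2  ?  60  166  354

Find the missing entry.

The 4 known points determine the degree-3 polynomial uniquely.
Write q(t) = at^3 + bt^2 + ct + d. Substituting each data point gives a linear system:
  d = -2
  8a + 4b + 2c + d = 60
  27a + 9b + 3c + d = 166
  64a + 16b + 4c + d = 354
Solving the system yields a = 4, b = 5, c = 5, d = -2.
So q(t) = 4t^3 + 5t^2 + 5t - 2.
Then q(1) = 12.

12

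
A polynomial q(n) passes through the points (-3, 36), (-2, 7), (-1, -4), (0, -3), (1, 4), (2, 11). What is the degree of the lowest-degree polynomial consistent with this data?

3

Forward differences of the values at n = -3, -2, -1, 0, 1, 2:
  q  : 36  7  -4  -3  4  11
  Δ  : -29  -11  1  7  7
  Δ^2: 18  12  6  0
  Δ^3: -6  -6  -6
  Δ^4: 0  0
  Δ^5: 0
The third differences are constant (-6) and nonzero, while all higher differences vanish, so the minimal degree is 3.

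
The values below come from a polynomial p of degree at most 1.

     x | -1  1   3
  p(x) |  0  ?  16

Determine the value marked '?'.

On equispaced nodes a degree-1 polynomial has vanishing second forward difference, so
  p(-1) - 2·p(1) + p(3) = 0.
Substituting the known values and solving for p(1):
  -2·p(1) = -16
  p(1) = 8.

8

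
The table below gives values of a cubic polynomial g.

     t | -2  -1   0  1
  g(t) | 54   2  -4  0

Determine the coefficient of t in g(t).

5

Write g(t) = at^3 + bt^2 + ct + d. Substituting each data point gives a linear system:
  -8a + 4b - 2c + d = 54
  -a + b - c + d = 2
  d = -4
  a + b + c + d = 0
Solving the system yields a = -6, b = 5, c = 5, d = -4.
So g(t) = -6t³ + 5t² + 5t - 4.
The coefficient of t is 5.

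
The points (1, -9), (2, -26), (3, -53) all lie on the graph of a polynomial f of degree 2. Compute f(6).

Using the Lagrange interpolation formula with nodes 1, 2, 3:
  L_0(t) = (t - 2)(t - 3) / 2
  L_1(t) = (t - 1)(t - 3) / -1
  L_2(t) = (t - 1)(t - 2) / 2
Then f(t) = -9·L_0(t) - 26·L_1(t) - 53·L_2(t).
Expanding and collecting terms gives f(t) = -5t^2 - 2t - 2.
Evaluating at t = 6: f(6) = -194.

-194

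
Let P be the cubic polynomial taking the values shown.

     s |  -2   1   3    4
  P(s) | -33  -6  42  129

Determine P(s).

P(s) = 3s^3 - 3s^2 - 3s - 3

Write P(s) = as^3 + bs^2 + cs + d. Substituting each data point gives a linear system:
  -8a + 4b - 2c + d = -33
  a + b + c + d = -6
  27a + 9b + 3c + d = 42
  64a + 16b + 4c + d = 129
Solving the system yields a = 3, b = -3, c = -3, d = -3.
So P(s) = 3s^3 - 3s^2 - 3s - 3.
Check: P(3) = 42. ✓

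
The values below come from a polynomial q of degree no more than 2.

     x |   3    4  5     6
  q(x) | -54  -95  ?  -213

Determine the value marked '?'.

-148

On equispaced nodes a degree-2 polynomial has vanishing third forward difference, so
  - q(3) + 3·q(4) - 3·q(5) + q(6) = 0.
Substituting the known values and solving for q(5):
  -3·q(5) = 444
  q(5) = -148.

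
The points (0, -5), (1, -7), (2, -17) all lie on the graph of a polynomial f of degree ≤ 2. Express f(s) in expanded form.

Write f(s) = as^2 + bs + c. Substituting each data point gives a linear system:
  c = -5
  a + b + c = -7
  4a + 2b + c = -17
Solving the system yields a = -4, b = 2, c = -5.
So f(s) = -4s^2 + 2s - 5.
Check: f(1) = -7. ✓

f(s) = -4s^2 + 2s - 5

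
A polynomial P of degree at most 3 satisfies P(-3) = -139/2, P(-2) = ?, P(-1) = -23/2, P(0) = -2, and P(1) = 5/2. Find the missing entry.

On equispaced nodes a degree-3 polynomial has vanishing fourth forward difference, so
  P(-3) - 4·P(-2) + 6·P(-1) - 4·P(0) + P(1) = 0.
Substituting the known values and solving for P(-2):
  -4·P(-2) = 128
  P(-2) = -32.

-32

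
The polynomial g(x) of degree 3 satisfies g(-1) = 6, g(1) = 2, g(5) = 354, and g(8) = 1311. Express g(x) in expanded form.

g(x) = 2x^3 + 5x^2 - 4x - 1

Write g(x) = ax^3 + bx^2 + cx + d. Substituting each data point gives a linear system:
  -a + b - c + d = 6
  a + b + c + d = 2
  125a + 25b + 5c + d = 354
  512a + 64b + 8c + d = 1311
Solving the system yields a = 2, b = 5, c = -4, d = -1.
So g(x) = 2x^3 + 5x^2 - 4x - 1.
Check: g(1) = 2. ✓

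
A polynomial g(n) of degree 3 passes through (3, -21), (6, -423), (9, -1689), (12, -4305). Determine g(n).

Write g(n) = an^3 + bn^2 + cn + d. Substituting each data point gives a linear system:
  27a + 9b + 3c + d = -21
  216a + 36b + 6c + d = -423
  729a + 81b + 9c + d = -1689
  1728a + 144b + 12c + d = -4305
Solving the system yields a = -3, b = 6, c = 1, d = 3.
So g(n) = -3n^3 + 6n^2 + n + 3.
Check: g(3) = -21. ✓

g(n) = -3n^3 + 6n^2 + n + 3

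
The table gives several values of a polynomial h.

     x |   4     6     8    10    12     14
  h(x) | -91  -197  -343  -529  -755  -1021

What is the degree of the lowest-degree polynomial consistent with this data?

2

Forward differences of the values at x = 4, 6, 8, 10, 12, 14:
  h  : -91  -197  -343  -529  -755  -1021
  Δ  : -106  -146  -186  -226  -266
  Δ^2: -40  -40  -40  -40
  Δ^3: 0  0  0
  Δ^4: 0  0
  Δ^5: 0
The second differences are constant (-40) and nonzero, while all higher differences vanish, so the minimal degree is 2.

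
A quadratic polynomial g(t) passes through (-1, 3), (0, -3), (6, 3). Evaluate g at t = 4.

Using the Lagrange interpolation formula with nodes -1, 0, 6:
  L_0(t) = t(t - 6) / 7
  L_1(t) = (t + 1)(t - 6) / -6
  L_2(t) = (t + 1)t / 42
Then g(t) = 3·L_0(t) - 3·L_1(t) + 3·L_2(t).
Expanding and collecting terms gives g(t) = t^2 - 5t - 3.
Evaluating at t = 4: g(4) = -7.

-7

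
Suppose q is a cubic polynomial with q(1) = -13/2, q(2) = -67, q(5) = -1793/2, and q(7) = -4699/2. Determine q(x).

q(x) = -6x^3 - 6x^2 - (1/2)x + 6

Write q(x) = ax^3 + bx^2 + cx + d. Substituting each data point gives a linear system:
  a + b + c + d = -13/2
  8a + 4b + 2c + d = -67
  125a + 25b + 5c + d = -1793/2
  343a + 49b + 7c + d = -4699/2
Solving the system yields a = -6, b = -6, c = -1/2, d = 6.
So q(x) = -6x³ - 6x² - (1/2)x + 6.
Check: q(1) = -13/2. ✓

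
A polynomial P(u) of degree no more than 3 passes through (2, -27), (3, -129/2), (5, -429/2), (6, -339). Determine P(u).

P(u) = -u^3 - (5/2)u^2 - 6u + 3

Using the Lagrange interpolation formula with nodes 2, 3, 5, 6:
  L_0(u) = (u - 3)(u - 5)(u - 6) / -12
  L_1(u) = (u - 2)(u - 5)(u - 6) / 6
  L_2(u) = (u - 2)(u - 3)(u - 6) / -6
  L_3(u) = (u - 2)(u - 3)(u - 5) / 12
Then P(u) = -27·L_0(u) - 129/2·L_1(u) - 429/2·L_2(u) - 339·L_3(u).
Expanding and collecting terms gives P(u) = -u³ - (5/2)u² - 6u + 3.
Check: P(2) = -27. ✓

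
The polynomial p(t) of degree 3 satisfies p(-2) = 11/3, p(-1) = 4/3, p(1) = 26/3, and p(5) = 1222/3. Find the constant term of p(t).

-1

Write p(t) = at^3 + bt^2 + ct + d. Substituting each data point gives a linear system:
  -8a + 4b - 2c + d = 11/3
  -a + b - c + d = 4/3
  a + b + c + d = 26/3
  125a + 25b + 5c + d = 1222/3
Solving the system yields a = 2, b = 6, c = 5/3, d = -1.
So p(t) = 2t^3 + 6t^2 + (5/3)t - 1.
The constant term is -1.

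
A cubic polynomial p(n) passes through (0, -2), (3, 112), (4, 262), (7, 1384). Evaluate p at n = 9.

Using the Lagrange interpolation formula with nodes 0, 3, 4, 7:
  L_0(n) = (n - 3)(n - 4)(n - 7) / -84
  L_1(n) = n(n - 4)(n - 7) / 12
  L_2(n) = n(n - 3)(n - 7) / -12
  L_3(n) = n(n - 3)(n - 4) / 84
Then p(n) = -2·L_0(n) + 112·L_1(n) + 262·L_2(n) + 1384·L_3(n).
Expanding and collecting terms gives p(n) = 4n^3 + 2n - 2.
Evaluating at n = 9: p(9) = 2932.

2932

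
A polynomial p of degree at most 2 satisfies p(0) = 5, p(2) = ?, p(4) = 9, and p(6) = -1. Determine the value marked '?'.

11

The 3 known points determine the degree-2 polynomial uniquely.
Write p(u) = au^2 + bu + c. Substituting each data point gives a linear system:
  c = 5
  16a + 4b + c = 9
  36a + 6b + c = -1
Solving the system yields a = -1, b = 5, c = 5.
So p(u) = -u^2 + 5u + 5.
Then p(2) = 11.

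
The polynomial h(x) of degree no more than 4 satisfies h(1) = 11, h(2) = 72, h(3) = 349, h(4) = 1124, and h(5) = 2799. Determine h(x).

Write h(x) = ax^4 + bx^3 + cx^2 + dx + e. Substituting each data point gives a linear system:
  a + b + c + d + e = 11
  16a + 8b + 4c + 2d + e = 72
  81a + 27b + 9c + 3d + e = 349
  256a + 64b + 16c + 4d + e = 1124
  625a + 125b + 25c + 5d + e = 2799
Solving the system yields a = 5, b = -3, c = 1, d = 4, e = 4.
So h(x) = 5x⁴ - 3x³ + x² + 4x + 4.
Check: h(2) = 72. ✓

h(x) = 5x^4 - 3x^3 + x^2 + 4x + 4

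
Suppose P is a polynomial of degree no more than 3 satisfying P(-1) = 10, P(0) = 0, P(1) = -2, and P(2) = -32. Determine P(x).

P(x) = -6x^3 + 4x^2

Using the Lagrange interpolation formula with nodes -1, 0, 1, 2:
  L_0(x) = x(x - 1)(x - 2) / -6
  L_1(x) = (x + 1)(x - 1)(x - 2) / 2
  L_2(x) = (x + 1)x(x - 2) / -2
  L_3(x) = (x + 1)x(x - 1) / 6
Then P(x) = 10·L_0(x) + 0·L_1(x) - 2·L_2(x) - 32·L_3(x).
Expanding and collecting terms gives P(x) = -6x³ + 4x².
Check: P(0) = 0. ✓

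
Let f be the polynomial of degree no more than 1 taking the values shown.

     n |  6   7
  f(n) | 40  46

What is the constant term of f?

Write f(n) = an + b. Substituting each data point gives a linear system:
  6a + b = 40
  7a + b = 46
Solving the system yields a = 6, b = 4.
So f(n) = 6n + 4.
The constant term is 4.

4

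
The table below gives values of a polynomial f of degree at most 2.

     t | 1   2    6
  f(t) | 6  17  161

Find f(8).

Using the Lagrange interpolation formula with nodes 1, 2, 6:
  L_0(t) = (t - 2)(t - 6) / 5
  L_1(t) = (t - 1)(t - 6) / -4
  L_2(t) = (t - 1)(t - 2) / 20
Then f(t) = 6·L_0(t) + 17·L_1(t) + 161·L_2(t).
Expanding and collecting terms gives f(t) = 5t² - 4t + 5.
Evaluating at t = 8: f(8) = 293.

293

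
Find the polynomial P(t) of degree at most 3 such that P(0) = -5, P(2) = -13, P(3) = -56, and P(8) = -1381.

P(t) = -3t^3 + 2t^2 + 4t - 5

Write P(t) = at^3 + bt^2 + ct + d. Substituting each data point gives a linear system:
  d = -5
  8a + 4b + 2c + d = -13
  27a + 9b + 3c + d = -56
  512a + 64b + 8c + d = -1381
Solving the system yields a = -3, b = 2, c = 4, d = -5.
So P(t) = -3t^3 + 2t^2 + 4t - 5.
Check: P(3) = -56. ✓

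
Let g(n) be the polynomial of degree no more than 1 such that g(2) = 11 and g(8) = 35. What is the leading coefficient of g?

4

Write g(n) = an + b. Substituting each data point gives a linear system:
  2a + b = 11
  8a + b = 35
Solving the system yields a = 4, b = 3.
So g(n) = 4n + 3.
The leading coefficient is 4.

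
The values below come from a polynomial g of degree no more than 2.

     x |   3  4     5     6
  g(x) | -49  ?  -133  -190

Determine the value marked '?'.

The 3 known points determine the degree-2 polynomial uniquely.
Write g(x) = ax^2 + bx + c. Substituting each data point gives a linear system:
  9a + 3b + c = -49
  25a + 5b + c = -133
  36a + 6b + c = -190
Solving the system yields a = -5, b = -2, c = 2.
So g(x) = -5x^2 - 2x + 2.
Then g(4) = -86.

-86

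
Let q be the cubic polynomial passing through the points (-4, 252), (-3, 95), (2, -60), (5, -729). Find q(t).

Write q(t) = at^3 + bt^2 + ct + d. Substituting each data point gives a linear system:
  -64a + 16b - 4c + d = 252
  -27a + 9b - 3c + d = 95
  8a + 4b + 2c + d = -60
  125a + 25b + 5c + d = -729
Solving the system yields a = -5, b = -4, c = 0, d = -4.
So q(t) = -5t^3 - 4t^2 - 4.
Check: q(5) = -729. ✓

q(t) = -5t^3 - 4t^2 - 4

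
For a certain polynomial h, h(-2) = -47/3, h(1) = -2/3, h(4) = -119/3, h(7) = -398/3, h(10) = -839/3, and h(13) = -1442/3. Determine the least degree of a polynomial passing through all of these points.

Forward differences of the values at t = -2, 1, 4, 7, 10, 13:
  h  : -47/3  -2/3  -119/3  -398/3  -839/3  -1442/3
  Δ  : 15  -39  -93  -147  -201
  Δ^2: -54  -54  -54  -54
  Δ^3: 0  0  0
  Δ^4: 0  0
  Δ^5: 0
The second differences are constant (-54) and nonzero, while all higher differences vanish, so the minimal degree is 2.

2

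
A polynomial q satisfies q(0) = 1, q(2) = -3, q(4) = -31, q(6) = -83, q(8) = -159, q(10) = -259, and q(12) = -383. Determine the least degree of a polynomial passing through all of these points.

Forward differences of the values at s = 0, 2, 4, 6, 8, 10, 12:
  q  : 1  -3  -31  -83  -159  -259  -383
  Δ  : -4  -28  -52  -76  -100  -124
  Δ^2: -24  -24  -24  -24  -24
  Δ^3: 0  0  0  0
  Δ^4: 0  0  0
  Δ^5: 0  0
  Δ^6: 0
The second differences are constant (-24) and nonzero, while all higher differences vanish, so the minimal degree is 2.

2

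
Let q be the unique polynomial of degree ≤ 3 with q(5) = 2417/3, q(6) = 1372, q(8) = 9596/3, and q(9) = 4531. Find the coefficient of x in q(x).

Write q(x) = ax^3 + bx^2 + cx + d. Substituting each data point gives a linear system:
  125a + 25b + 5c + d = 2417/3
  216a + 36b + 6c + d = 1372
  512a + 64b + 8c + d = 9596/3
  729a + 81b + 9c + d = 4531
Solving the system yields a = 6, b = 5/3, c = 2, d = 4.
So q(x) = 6x³ + (5/3)x² + 2x + 4.
The coefficient of x is 2.

2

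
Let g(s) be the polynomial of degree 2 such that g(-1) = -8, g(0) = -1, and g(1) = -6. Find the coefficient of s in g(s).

Write g(s) = as^2 + bs + c. Substituting each data point gives a linear system:
  a - b + c = -8
  c = -1
  a + b + c = -6
Solving the system yields a = -6, b = 1, c = -1.
So g(s) = -6s^2 + s - 1.
The coefficient of s is 1.

1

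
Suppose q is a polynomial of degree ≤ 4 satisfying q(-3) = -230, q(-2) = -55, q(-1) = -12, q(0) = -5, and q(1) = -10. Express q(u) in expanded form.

Using the Lagrange interpolation formula with nodes -3, -2, -1, 0, 1:
  L_0(u) = (u + 2)(u + 1)u(u - 1) / 24
  L_1(u) = (u + 3)(u + 1)u(u - 1) / -6
  L_2(u) = (u + 3)(u + 2)u(u - 1) / 4
  L_3(u) = (u + 3)(u + 2)(u + 1)(u - 1) / -6
  L_4(u) = (u + 3)(u + 2)(u + 1)u / 24
Then q(u) = -230·L_0(u) - 55·L_1(u) - 12·L_2(u) - 5·L_3(u) - 10·L_4(u).
Expanding and collecting terms gives q(u) = -3u⁴ - 2u³ - 3u² + 3u - 5.
Check: q(1) = -10. ✓

q(u) = -3u^4 - 2u^3 - 3u^2 + 3u - 5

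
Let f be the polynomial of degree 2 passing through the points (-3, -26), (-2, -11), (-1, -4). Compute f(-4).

Forward differences of the values at s = -3, -2, -1:
  f  : -26  -11  -4
  Δ  : 15  7
  Δ^2: -8
The second differences are constant, confirming degree 2.
Interpolating (Newton forward form) and evaluating at s = -4 gives f(-4) = -49.

-49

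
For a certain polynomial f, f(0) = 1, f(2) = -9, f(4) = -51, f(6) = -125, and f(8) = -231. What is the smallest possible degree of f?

Forward differences of the values at n = 0, 2, 4, 6, 8:
  f  : 1  -9  -51  -125  -231
  Δ  : -10  -42  -74  -106
  Δ^2: -32  -32  -32
  Δ^3: 0  0
  Δ^4: 0
The second differences are constant (-32) and nonzero, while all higher differences vanish, so the minimal degree is 2.

2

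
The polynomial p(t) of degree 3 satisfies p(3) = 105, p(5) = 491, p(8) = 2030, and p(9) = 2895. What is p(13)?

8755

Write p(t) = at^3 + bt^2 + ct + d. Substituting each data point gives a linear system:
  27a + 9b + 3c + d = 105
  125a + 25b + 5c + d = 491
  512a + 64b + 8c + d = 2030
  729a + 81b + 9c + d = 2895
Solving the system yields a = 4, b = 0, c = -3, d = 6.
So p(t) = 4t³ - 3t + 6.
Then p(13) = 8755.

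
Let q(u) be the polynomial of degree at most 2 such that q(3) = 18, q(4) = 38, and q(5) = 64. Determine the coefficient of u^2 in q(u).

Write q(u) = au^2 + bu + c. Substituting each data point gives a linear system:
  9a + 3b + c = 18
  16a + 4b + c = 38
  25a + 5b + c = 64
Solving the system yields a = 3, b = -1, c = -6.
So q(u) = 3u^2 - u - 6.
The leading coefficient is 3.

3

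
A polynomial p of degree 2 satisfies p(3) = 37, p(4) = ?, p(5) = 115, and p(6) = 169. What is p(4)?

The 3 known points determine the degree-2 polynomial uniquely.
Write p(x) = ax^2 + bx + c. Substituting each data point gives a linear system:
  9a + 3b + c = 37
  25a + 5b + c = 115
  36a + 6b + c = 169
Solving the system yields a = 5, b = -1, c = -5.
So p(x) = 5x² - x - 5.
Then p(4) = 71.

71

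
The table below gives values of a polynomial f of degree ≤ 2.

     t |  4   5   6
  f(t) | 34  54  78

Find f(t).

f(t) = 2t^2 + 2t - 6

Write f(t) = at^2 + bt + c. Substituting each data point gives a linear system:
  16a + 4b + c = 34
  25a + 5b + c = 54
  36a + 6b + c = 78
Solving the system yields a = 2, b = 2, c = -6.
So f(t) = 2t^2 + 2t - 6.
Check: f(5) = 54. ✓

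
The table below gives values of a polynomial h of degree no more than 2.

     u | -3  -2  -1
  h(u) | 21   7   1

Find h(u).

h(u) = 4u^2 + 6u + 3

Write h(u) = au^2 + bu + c. Substituting each data point gives a linear system:
  9a - 3b + c = 21
  4a - 2b + c = 7
  a - b + c = 1
Solving the system yields a = 4, b = 6, c = 3.
So h(u) = 4u^2 + 6u + 3.
Check: h(-2) = 7. ✓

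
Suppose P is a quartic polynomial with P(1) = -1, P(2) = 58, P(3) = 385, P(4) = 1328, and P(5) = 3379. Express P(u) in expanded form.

P(u) = 6u^4 - 2u^3 - 4u^2 - 5u + 4

Write P(u) = au^4 + bu^3 + cu^2 + du + e. Substituting each data point gives a linear system:
  a + b + c + d + e = -1
  16a + 8b + 4c + 2d + e = 58
  81a + 27b + 9c + 3d + e = 385
  256a + 64b + 16c + 4d + e = 1328
  625a + 125b + 25c + 5d + e = 3379
Solving the system yields a = 6, b = -2, c = -4, d = -5, e = 4.
So P(u) = 6u^4 - 2u^3 - 4u^2 - 5u + 4.
Check: P(4) = 1328. ✓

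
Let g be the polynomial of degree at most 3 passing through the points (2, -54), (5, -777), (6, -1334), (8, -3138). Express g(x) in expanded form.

Using the Lagrange interpolation formula with nodes 2, 5, 6, 8:
  L_0(x) = (x - 5)(x - 6)(x - 8) / -72
  L_1(x) = (x - 2)(x - 6)(x - 8) / 9
  L_2(x) = (x - 2)(x - 5)(x - 8) / -8
  L_3(x) = (x - 2)(x - 5)(x - 6) / 36
Then g(x) = -54·L_0(x) - 777·L_1(x) - 1334·L_2(x) - 3138·L_3(x).
Expanding and collecting terms gives g(x) = -6x^3 - x^2 - 2.
Check: g(6) = -1334. ✓

g(x) = -6x^3 - x^2 - 2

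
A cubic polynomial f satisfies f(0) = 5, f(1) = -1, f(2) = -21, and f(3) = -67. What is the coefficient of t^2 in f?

Write f(t) = at^3 + bt^2 + ct + d. Substituting each data point gives a linear system:
  d = 5
  a + b + c + d = -1
  8a + 4b + 2c + d = -21
  27a + 9b + 3c + d = -67
Solving the system yields a = -2, b = -1, c = -3, d = 5.
So f(t) = -2t^3 - t^2 - 3t + 5.
The coefficient of t^2 is -1.

-1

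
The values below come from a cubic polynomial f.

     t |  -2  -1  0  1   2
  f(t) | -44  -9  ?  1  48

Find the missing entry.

The 4 known points determine the degree-3 polynomial uniquely.
Write f(t) = at^3 + bt^2 + ct + d. Substituting each data point gives a linear system:
  -8a + 4b - 2c + d = -44
  -a + b - c + d = -9
  a + b + c + d = 1
  8a + 4b + 2c + d = 48
Solving the system yields a = 6, b = 2, c = -1, d = -6.
So f(t) = 6t^3 + 2t^2 - t - 6.
Then f(0) = -6.

-6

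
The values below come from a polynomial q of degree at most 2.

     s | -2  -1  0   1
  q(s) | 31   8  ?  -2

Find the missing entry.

-3

On equispaced nodes a degree-2 polynomial has vanishing third forward difference, so
  - q(-2) + 3·q(-1) - 3·q(0) + q(1) = 0.
Substituting the known values and solving for q(0):
  -3·q(0) = 9
  q(0) = -3.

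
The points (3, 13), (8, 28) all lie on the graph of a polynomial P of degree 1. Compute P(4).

Write P(x) = ax + b. Substituting each data point gives a linear system:
  3a + b = 13
  8a + b = 28
Solving the system yields a = 3, b = 4.
So P(x) = 3x + 4.
Then P(4) = 16.

16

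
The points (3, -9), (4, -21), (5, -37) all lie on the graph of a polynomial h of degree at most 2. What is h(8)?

-109

Forward differences of the values at x = 3, 4, 5:
  h  : -9  -21  -37
  Δ  : -12  -16
  Δ^2: -4
The second differences are constant, confirming degree 2.
Interpolating (Newton forward form) and evaluating at x = 8 gives h(8) = -109.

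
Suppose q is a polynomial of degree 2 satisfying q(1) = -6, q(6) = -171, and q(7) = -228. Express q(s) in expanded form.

Write q(s) = as^2 + bs + c. Substituting each data point gives a linear system:
  a + b + c = -6
  36a + 6b + c = -171
  49a + 7b + c = -228
Solving the system yields a = -4, b = -5, c = 3.
So q(s) = -4s² - 5s + 3.
Check: q(1) = -6. ✓

q(s) = -4s^2 - 5s + 3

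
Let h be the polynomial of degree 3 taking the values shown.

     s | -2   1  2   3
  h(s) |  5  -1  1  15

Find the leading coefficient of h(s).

Write h(s) = as^3 + bs^2 + cs + d. Substituting each data point gives a linear system:
  -8a + 4b - 2c + d = 5
  a + b + c + d = -1
  8a + 4b + 2c + d = 1
  27a + 9b + 3c + d = 15
Solving the system yields a = 1, b = 0, c = -5, d = 3.
So h(s) = s³ - 5s + 3.
The leading coefficient is 1.

1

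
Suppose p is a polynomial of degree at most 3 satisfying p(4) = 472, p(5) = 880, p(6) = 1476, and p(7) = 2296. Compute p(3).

216

Using the Lagrange interpolation formula with nodes 4, 5, 6, 7:
  L_0(u) = (u - 5)(u - 6)(u - 7) / -6
  L_1(u) = (u - 4)(u - 6)(u - 7) / 2
  L_2(u) = (u - 4)(u - 5)(u - 7) / -2
  L_3(u) = (u - 4)(u - 5)(u - 6) / 6
Then p(u) = 472·L_0(u) + 880·L_1(u) + 1476·L_2(u) + 2296·L_3(u).
Expanding and collecting terms gives p(u) = 6u^3 + 4u^2 + 6u.
Evaluating at u = 3: p(3) = 216.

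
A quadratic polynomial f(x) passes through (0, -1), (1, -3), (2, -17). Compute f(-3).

Using the Lagrange interpolation formula with nodes 0, 1, 2:
  L_0(x) = (x - 1)(x - 2) / 2
  L_1(x) = x(x - 2) / -1
  L_2(x) = x(x - 1) / 2
Then f(x) = -1·L_0(x) - 3·L_1(x) - 17·L_2(x).
Expanding and collecting terms gives f(x) = -6x² + 4x - 1.
Evaluating at x = -3: f(-3) = -67.

-67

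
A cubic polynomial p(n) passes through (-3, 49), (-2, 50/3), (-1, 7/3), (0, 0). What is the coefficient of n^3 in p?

Write p(n) = an^3 + bn^2 + cn + d. Substituting each data point gives a linear system:
  -27a + 9b - 3c + d = 49
  -8a + 4b - 2c + d = 50/3
  -a + b - c + d = 7/3
  d = 0
Solving the system yields a = -1, b = 3, c = 5/3, d = 0.
So p(n) = -n³ + 3n² + (5/3)n.
The leading coefficient is -1.

-1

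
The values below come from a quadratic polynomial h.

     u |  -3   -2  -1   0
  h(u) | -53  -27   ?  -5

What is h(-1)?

On equispaced nodes a degree-2 polynomial has vanishing third forward difference, so
  - h(-3) + 3·h(-2) - 3·h(-1) + h(0) = 0.
Substituting the known values and solving for h(-1):
  -3·h(-1) = 33
  h(-1) = -11.

-11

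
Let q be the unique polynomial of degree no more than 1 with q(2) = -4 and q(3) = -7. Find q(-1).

5

Write q(t) = at + b. Substituting each data point gives a linear system:
  2a + b = -4
  3a + b = -7
Solving the system yields a = -3, b = 2.
So q(t) = -3t + 2.
Then q(-1) = 5.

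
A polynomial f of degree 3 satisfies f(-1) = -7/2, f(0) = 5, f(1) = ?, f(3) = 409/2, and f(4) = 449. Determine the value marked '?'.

37/2

The 4 known points determine the degree-3 polynomial uniquely.
Write f(t) = at^3 + bt^2 + ct + d. Substituting each data point gives a linear system:
  -a + b - c + d = -7/2
  d = 5
  27a + 9b + 3c + d = 409/2
  64a + 16b + 4c + d = 449
Solving the system yields a = 6, b = 5/2, c = 5, d = 5.
So f(t) = 6t^3 + (5/2)t^2 + 5t + 5.
Then f(1) = 37/2.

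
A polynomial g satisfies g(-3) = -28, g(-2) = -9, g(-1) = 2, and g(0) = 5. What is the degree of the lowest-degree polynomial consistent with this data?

Forward differences of the values at n = -3, -2, -1, 0:
  g  : -28  -9  2  5
  Δ  : 19  11  3
  Δ^2: -8  -8
  Δ^3: 0
The second differences are constant (-8) and nonzero, while all higher differences vanish, so the minimal degree is 2.

2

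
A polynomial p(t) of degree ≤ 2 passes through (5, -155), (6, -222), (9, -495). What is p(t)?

p(t) = -6t^2 - t

Write p(t) = at^2 + bt + c. Substituting each data point gives a linear system:
  25a + 5b + c = -155
  36a + 6b + c = -222
  81a + 9b + c = -495
Solving the system yields a = -6, b = -1, c = 0.
So p(t) = -6t^2 - t.
Check: p(9) = -495. ✓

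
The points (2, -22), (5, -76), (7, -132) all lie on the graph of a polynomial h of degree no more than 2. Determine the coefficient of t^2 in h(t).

-2

Write h(t) = at^2 + bt + c. Substituting each data point gives a linear system:
  4a + 2b + c = -22
  25a + 5b + c = -76
  49a + 7b + c = -132
Solving the system yields a = -2, b = -4, c = -6.
So h(t) = -2t^2 - 4t - 6.
The leading coefficient is -2.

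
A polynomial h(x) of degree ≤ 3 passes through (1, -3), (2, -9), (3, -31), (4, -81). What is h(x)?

h(x) = -2x^3 + 4x^2 - 4x - 1

Write h(x) = ax^3 + bx^2 + cx + d. Substituting each data point gives a linear system:
  a + b + c + d = -3
  8a + 4b + 2c + d = -9
  27a + 9b + 3c + d = -31
  64a + 16b + 4c + d = -81
Solving the system yields a = -2, b = 4, c = -4, d = -1.
So h(x) = -2x^3 + 4x^2 - 4x - 1.
Check: h(2) = -9. ✓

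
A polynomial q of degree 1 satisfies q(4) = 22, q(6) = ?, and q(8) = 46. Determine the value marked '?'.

The 2 known points determine the degree-1 polynomial uniquely.
Write q(t) = at + b. Substituting each data point gives a linear system:
  4a + b = 22
  8a + b = 46
Solving the system yields a = 6, b = -2.
So q(t) = 6t - 2.
Then q(6) = 34.

34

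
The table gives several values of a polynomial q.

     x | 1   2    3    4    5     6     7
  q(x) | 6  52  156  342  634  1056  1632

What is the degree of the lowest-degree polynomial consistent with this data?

Forward differences of the values at x = 1, 2, 3, 4, 5, 6, 7:
  q  : 6  52  156  342  634  1056  1632
  Δ  : 46  104  186  292  422  576
  Δ^2: 58  82  106  130  154
  Δ^3: 24  24  24  24
  Δ^4: 0  0  0
  Δ^5: 0  0
  Δ^6: 0
The third differences are constant (24) and nonzero, while all higher differences vanish, so the minimal degree is 3.

3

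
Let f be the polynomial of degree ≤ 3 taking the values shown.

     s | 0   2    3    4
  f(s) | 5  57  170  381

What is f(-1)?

Using the Lagrange interpolation formula with nodes 0, 2, 3, 4:
  L_0(s) = (s - 2)(s - 3)(s - 4) / -24
  L_1(s) = s(s - 3)(s - 4) / 4
  L_2(s) = s(s - 2)(s - 4) / -3
  L_3(s) = s(s - 2)(s - 3) / 8
Then f(s) = 5·L_0(s) + 57·L_1(s) + 170·L_2(s) + 381·L_3(s).
Expanding and collecting terms gives f(s) = 5s³ + 4s² - 2s + 5.
Evaluating at s = -1: f(-1) = 6.

6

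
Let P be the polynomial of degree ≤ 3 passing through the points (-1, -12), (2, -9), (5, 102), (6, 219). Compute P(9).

Using the Lagrange interpolation formula with nodes -1, 2, 5, 6:
  L_0(t) = (t - 2)(t - 5)(t - 6) / -126
  L_1(t) = (t + 1)(t - 5)(t - 6) / 36
  L_2(t) = (t + 1)(t - 2)(t - 6) / -18
  L_3(t) = (t + 1)(t - 2)(t - 5) / 28
Then P(t) = -12·L_0(t) - 9·L_1(t) + 102·L_2(t) + 219·L_3(t).
Expanding and collecting terms gives P(t) = 2t^3 - 6t^2 + t - 3.
Evaluating at t = 9: P(9) = 978.

978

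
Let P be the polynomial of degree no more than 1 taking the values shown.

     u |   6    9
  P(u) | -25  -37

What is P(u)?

P(u) = -4u - 1

Write P(u) = au + b. Substituting each data point gives a linear system:
  6a + b = -25
  9a + b = -37
Solving the system yields a = -4, b = -1.
So P(u) = -4u - 1.
Check: P(9) = -37. ✓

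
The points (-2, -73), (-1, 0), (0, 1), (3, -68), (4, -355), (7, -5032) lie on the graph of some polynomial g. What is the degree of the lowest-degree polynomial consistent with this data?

4

Divided differences on the nodes -2, -1, 0, 3, 4, 7:
  order 0: -73  0  1  -68  -355  -5032
  order 1: 73  1  -23  -287  -1559
  order 2: -36  -6  -66  -318
  order 3: 6  -12  -36
  order 4: -3  -3
  order 5: 0
The order-4 divided differences are all -3 (nonzero) and every higher order vanishes, so the data lies on a polynomial of degree exactly 4.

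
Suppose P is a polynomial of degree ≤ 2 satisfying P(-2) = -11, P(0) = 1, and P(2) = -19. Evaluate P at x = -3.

Forward differences of the values at x = -2, 0, 2:
  P  : -11  1  -19
  Δ  : 12  -20
  Δ^2: -32
The second differences are constant, confirming degree 2.
Interpolating (Newton forward form) and evaluating at x = -3 gives P(-3) = -29.

-29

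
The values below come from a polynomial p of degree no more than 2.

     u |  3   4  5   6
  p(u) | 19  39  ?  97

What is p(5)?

The 3 known points determine the degree-2 polynomial uniquely.
Write p(u) = au^2 + bu + c. Substituting each data point gives a linear system:
  9a + 3b + c = 19
  16a + 4b + c = 39
  36a + 6b + c = 97
Solving the system yields a = 3, b = -1, c = -5.
So p(u) = 3u^2 - u - 5.
Then p(5) = 65.

65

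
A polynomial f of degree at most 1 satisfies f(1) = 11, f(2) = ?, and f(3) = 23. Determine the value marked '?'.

The 2 known points determine the degree-1 polynomial uniquely.
Write f(n) = an + b. Substituting each data point gives a linear system:
  a + b = 11
  3a + b = 23
Solving the system yields a = 6, b = 5.
So f(n) = 6n + 5.
Then f(2) = 17.

17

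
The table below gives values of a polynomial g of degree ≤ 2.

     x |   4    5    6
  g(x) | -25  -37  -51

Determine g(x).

g(x) = -x^2 - 3x + 3

Using the Lagrange interpolation formula with nodes 4, 5, 6:
  L_0(x) = (x - 5)(x - 6) / 2
  L_1(x) = (x - 4)(x - 6) / -1
  L_2(x) = (x - 4)(x - 5) / 2
Then g(x) = -25·L_0(x) - 37·L_1(x) - 51·L_2(x).
Expanding and collecting terms gives g(x) = -x^2 - 3x + 3.
Check: g(5) = -37. ✓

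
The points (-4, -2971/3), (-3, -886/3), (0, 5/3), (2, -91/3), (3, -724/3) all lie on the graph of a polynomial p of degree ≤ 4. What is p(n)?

Using the Lagrange interpolation formula with nodes -4, -3, 0, 2, 3:
  L_0(n) = (n + 3)n(n - 2)(n - 3) / 168
  L_1(n) = (n + 4)n(n - 2)(n - 3) / -90
  L_2(n) = (n + 4)(n + 3)(n - 2)(n - 3) / 72
  L_3(n) = (n + 4)(n + 3)n(n - 3) / -60
  L_4(n) = (n + 4)(n + 3)n(n - 2) / 126
Then p(n) = -2971/3·L_0(n) - 886/3·L_1(n) + 5/3·L_2(n) - 91/3·L_3(n) - 724/3·L_4(n).
Expanding and collecting terms gives p(n) = -4n^4 + n^3 + 6n^2 + 5/3.
Check: p(-3) = -886/3. ✓

p(n) = -4n^4 + n^3 + 6n^2 + 5/3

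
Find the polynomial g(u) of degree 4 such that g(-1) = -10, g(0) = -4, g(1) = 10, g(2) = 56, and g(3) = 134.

g(u) = -u^4 + 6u^3 + 5u^2 + 4u - 4

Using the Lagrange interpolation formula with nodes -1, 0, 1, 2, 3:
  L_0(u) = u(u - 1)(u - 2)(u - 3) / 24
  L_1(u) = (u + 1)(u - 1)(u - 2)(u - 3) / -6
  L_2(u) = (u + 1)u(u - 2)(u - 3) / 4
  L_3(u) = (u + 1)u(u - 1)(u - 3) / -6
  L_4(u) = (u + 1)u(u - 1)(u - 2) / 24
Then g(u) = -10·L_0(u) - 4·L_1(u) + 10·L_2(u) + 56·L_3(u) + 134·L_4(u).
Expanding and collecting terms gives g(u) = -u⁴ + 6u³ + 5u² + 4u - 4.
Check: g(1) = 10. ✓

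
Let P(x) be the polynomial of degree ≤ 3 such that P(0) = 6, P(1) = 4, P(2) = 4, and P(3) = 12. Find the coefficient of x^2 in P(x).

-2

Write P(x) = ax^3 + bx^2 + cx + d. Substituting each data point gives a linear system:
  d = 6
  a + b + c + d = 4
  8a + 4b + 2c + d = 4
  27a + 9b + 3c + d = 12
Solving the system yields a = 1, b = -2, c = -1, d = 6.
So P(x) = x^3 - 2x^2 - x + 6.
The coefficient of x^2 is -2.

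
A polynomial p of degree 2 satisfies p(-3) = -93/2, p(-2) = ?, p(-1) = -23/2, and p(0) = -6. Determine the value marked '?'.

-25

The 3 known points determine the degree-2 polynomial uniquely.
Write p(s) = as^2 + bs + c. Substituting each data point gives a linear system:
  9a - 3b + c = -93/2
  a - b + c = -23/2
  c = -6
Solving the system yields a = -4, b = 3/2, c = -6.
So p(s) = -4s^2 + (3/2)s - 6.
Then p(-2) = -25.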